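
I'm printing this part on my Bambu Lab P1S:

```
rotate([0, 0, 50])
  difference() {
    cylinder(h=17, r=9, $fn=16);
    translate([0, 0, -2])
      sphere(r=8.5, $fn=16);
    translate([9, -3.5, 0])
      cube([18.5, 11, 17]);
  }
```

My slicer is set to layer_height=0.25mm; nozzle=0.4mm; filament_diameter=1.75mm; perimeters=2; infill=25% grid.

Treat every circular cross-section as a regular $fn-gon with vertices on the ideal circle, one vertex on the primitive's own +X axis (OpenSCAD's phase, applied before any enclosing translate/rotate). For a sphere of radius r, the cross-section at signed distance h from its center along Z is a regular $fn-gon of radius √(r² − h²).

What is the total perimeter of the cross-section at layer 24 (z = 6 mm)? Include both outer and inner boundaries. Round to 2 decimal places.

74.12 mm

At z = 6 mm: the r=9 cylinder gives a regular 16-gon of circumradius 9 (constant along its height) (perimeter = 2·16·9.000·sin(180°/16) = 56.19 mm); the r=8.5 sphere slices to a regular 16-gon of circumradius 2.872 (√(r²−h²) with h=8 from center) (perimeter = 2·16·2.872·sin(180°/16) = 17.93 mm); the cube at (9, -3.5) (footprint 18.5×11) is included at this height (perimeter 59.00 mm); After the difference (first − rest): starting from the r=9 cylinder, the r=8.5 sphere lies wholly inside it (removes its full 25.26 mm² and its 17.93 mm outline becomes a hole wall); the 18.5×11 cube at (9, -3.5) misses the remaining region (no effect) — boundary (outer + 1 inner loop) = 74.12 mm; (whole slice rotated 50° about Z — lengths, areas and connectivity unchanged). Overall, the cross-section is one region with 1 hole. Total boundary length (outer + inner) = 74.12 mm.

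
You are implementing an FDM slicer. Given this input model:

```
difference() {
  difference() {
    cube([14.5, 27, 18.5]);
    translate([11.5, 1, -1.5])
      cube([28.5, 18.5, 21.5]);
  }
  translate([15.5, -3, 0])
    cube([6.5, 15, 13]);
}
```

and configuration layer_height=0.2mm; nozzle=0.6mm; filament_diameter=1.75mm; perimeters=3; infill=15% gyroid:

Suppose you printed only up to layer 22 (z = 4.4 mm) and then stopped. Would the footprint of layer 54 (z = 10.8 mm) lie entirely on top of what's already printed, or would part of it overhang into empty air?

entirely on top

Compare the two slices. At z = 4.4: the 14.5×27 cube contributes its full rectangle (area 391.50 mm²); the 28.5×18.5 cube at (11.5, 1) contributes its full rectangle (area 527.25 mm²); After the difference (first − rest): starting from the 14.5×27 cube (391.50 mm²), the 28.5×18.5 cube at (11.5, 1) partially overlaps it — only the 55.50 mm² overlap (of its 527.25 mm²) is removed, clipping the outline — area = 336.00 mm²; the 6.5×15 cube at (15.5, -3) contributes its full rectangle (area 97.50 mm²); Subtracting the remaining from the first: starting from that combined region (336.00 mm²), the 6.5×15 cube at (15.5, -3) misses the remaining region (no effect) — area = 336.00 mm². At z = 10.8: the 14.5×27 cube contributes its full rectangle (area 391.50 mm²); the 28.5×18.5 cube at (11.5, 1) contributes its full rectangle (area 527.25 mm²); Subtracting the remaining from the first: starting from the 14.5×27 cube (391.50 mm²), the 28.5×18.5 cube at (11.5, 1) partially overlaps it — only the 55.50 mm² overlap (of its 527.25 mm²) is removed, clipping the outline — area = 336.00 mm²; the cube at (15.5, -3) is present — its section is the full 6.5×15 rectangle (area 97.50 mm²); Subtracting the remaining from the first: starting from that combined region (336.00 mm²), the 6.5×15 cube at (15.5, -3) misses the remaining region (no effect) — area = 336.00 mm². Checking containment: the cross-section at z = 10.8 is a subset of the cross-section at z = 4.4.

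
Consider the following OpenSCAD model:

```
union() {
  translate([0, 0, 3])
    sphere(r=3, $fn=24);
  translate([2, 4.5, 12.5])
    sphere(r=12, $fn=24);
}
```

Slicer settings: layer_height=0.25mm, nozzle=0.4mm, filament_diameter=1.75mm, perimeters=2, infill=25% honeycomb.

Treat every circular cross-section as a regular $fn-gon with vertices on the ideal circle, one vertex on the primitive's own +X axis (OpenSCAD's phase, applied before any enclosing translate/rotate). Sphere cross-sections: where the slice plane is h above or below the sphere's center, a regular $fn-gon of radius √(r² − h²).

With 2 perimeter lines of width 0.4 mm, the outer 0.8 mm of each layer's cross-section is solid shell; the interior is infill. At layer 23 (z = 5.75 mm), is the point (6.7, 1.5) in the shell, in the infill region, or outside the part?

infill

At z = 5.75 mm: the sphere: section is a regular 24-gon, circumradius = √(r²−h²) = √(3²−2.75²) = 1.199; the r=12 sphere at (2, 4.5) contributes a regular 24-gon of circumradius √(12²−6.75²) = 9.922; Taking the union: the r=3 sphere lies entirely inside the r=12 sphere at (2, 4.5), so the union is just the r=12 sphere at (2, 4.5) — 1 connected region. Overall, the cross-section is a single solid region. The nearest boundary edge runs (10.59, -0.46)→(9.02, -2.52); distance from the point to it = 4.28 mm. The point is inside the cross-section and 4.28 mm from the nearest boundary — more than the 0.8 mm shell width (2 × 0.4), so it's in the infill interior.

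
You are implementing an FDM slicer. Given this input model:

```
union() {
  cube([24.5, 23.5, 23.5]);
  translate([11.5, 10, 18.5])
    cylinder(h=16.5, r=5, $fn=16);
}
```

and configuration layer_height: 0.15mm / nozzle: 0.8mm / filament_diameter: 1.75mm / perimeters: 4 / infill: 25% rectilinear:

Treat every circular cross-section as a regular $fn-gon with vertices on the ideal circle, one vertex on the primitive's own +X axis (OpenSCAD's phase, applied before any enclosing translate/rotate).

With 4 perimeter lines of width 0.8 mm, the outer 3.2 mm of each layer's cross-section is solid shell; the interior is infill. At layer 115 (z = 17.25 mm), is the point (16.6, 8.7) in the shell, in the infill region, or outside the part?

infill

At z = 17.25 mm: the cube is present — its section is the full 24.5×23.5 rectangle; the cylinder at (11.5, 10) is not intersected at this z (z outside [18.5, 35]); Combining (union): only the 24.5×23.5 cube is present, so the union is just that shape — 1 connected region. Overall, the cross-section is a single solid region. The nearest boundary edge runs (24.50, 0.00)→(24.50, 23.50); distance from the point to it = 7.90 mm. The point is inside the cross-section and 7.90 mm from the nearest boundary — more than the 3.2 mm shell width (4 × 0.8), so it's in the infill interior.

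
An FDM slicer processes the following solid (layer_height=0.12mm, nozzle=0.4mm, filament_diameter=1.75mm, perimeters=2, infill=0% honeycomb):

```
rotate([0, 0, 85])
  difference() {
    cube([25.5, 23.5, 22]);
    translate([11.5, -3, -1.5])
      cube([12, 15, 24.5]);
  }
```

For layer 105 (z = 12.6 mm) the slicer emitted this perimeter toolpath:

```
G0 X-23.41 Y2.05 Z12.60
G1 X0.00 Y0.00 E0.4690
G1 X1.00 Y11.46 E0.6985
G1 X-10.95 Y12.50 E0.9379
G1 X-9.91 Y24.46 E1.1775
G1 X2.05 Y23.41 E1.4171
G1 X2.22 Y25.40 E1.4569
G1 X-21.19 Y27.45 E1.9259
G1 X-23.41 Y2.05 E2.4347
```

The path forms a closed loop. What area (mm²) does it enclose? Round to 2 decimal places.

Apply the shoelace formula to the sequence of (X, Y) vertices; enclosed area = 455.16 mm².

455.16 mm²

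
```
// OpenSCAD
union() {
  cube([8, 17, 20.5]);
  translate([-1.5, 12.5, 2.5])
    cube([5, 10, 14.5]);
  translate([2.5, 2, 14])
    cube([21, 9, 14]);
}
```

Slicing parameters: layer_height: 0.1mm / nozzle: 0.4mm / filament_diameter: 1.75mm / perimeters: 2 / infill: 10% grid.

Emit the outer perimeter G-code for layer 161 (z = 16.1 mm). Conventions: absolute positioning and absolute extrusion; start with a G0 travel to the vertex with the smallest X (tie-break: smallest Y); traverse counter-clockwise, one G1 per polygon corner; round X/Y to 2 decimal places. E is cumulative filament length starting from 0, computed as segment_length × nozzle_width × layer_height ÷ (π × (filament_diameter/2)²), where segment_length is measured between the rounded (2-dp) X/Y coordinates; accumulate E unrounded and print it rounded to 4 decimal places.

At z = 16.1 mm: the cube (footprint 8×17) is included at this height; the cube at (-1.5, 12.5) (footprint 5×10) is included at this height; the 21×9 cube at (2.5, 2) contributes its full rectangle; Combining (union): the regions partially overlap (shared area 65.25 mm²), so overlapping operands fuse into one piece — 1 connected region. The outline is a single polygon with 12 vertices. Extrusion per mm of travel: 0.4 × 0.1 / (π × 0.875²) = 0.016630. Accumulating E over each segment gives final E = 1.5799.

G0 X-1.50 Y12.50 Z16.10
G1 X0.00 Y12.50 E0.0249
G1 X0.00 Y0.00 E0.2328
G1 X8.00 Y0.00 E0.3659
G1 X8.00 Y2.00 E0.3991
G1 X23.50 Y2.00 E0.6569
G1 X23.50 Y11.00 E0.8066
G1 X8.00 Y11.00 E1.0643
G1 X8.00 Y17.00 E1.1641
G1 X3.50 Y17.00 E1.2389
G1 X3.50 Y22.50 E1.3304
G1 X-1.50 Y22.50 E1.4136
G1 X-1.50 Y12.50 E1.5799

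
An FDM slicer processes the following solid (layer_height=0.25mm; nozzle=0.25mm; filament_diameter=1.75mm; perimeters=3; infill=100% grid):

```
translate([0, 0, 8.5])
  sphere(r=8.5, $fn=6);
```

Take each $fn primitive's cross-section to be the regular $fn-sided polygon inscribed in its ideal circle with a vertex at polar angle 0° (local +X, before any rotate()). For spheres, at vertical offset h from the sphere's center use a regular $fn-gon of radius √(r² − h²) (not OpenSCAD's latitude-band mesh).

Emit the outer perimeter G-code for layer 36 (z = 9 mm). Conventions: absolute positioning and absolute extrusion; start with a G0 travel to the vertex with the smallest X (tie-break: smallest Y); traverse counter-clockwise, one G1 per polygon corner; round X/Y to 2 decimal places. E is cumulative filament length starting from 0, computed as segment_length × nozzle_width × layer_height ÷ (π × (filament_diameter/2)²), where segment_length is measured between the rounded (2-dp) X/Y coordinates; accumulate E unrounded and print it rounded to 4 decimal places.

At z = 9 mm: the r=8.5 sphere contributes a regular 6-gon of circumradius √(8.5²−0.5²) = 8.485. The outline is a single polygon with 6 vertices. Extrusion per mm of travel: 0.25 × 0.25 / (π × 0.875²) = 0.025984. Accumulating E over each segment gives final E = 1.3232.

G0 X-8.49 Y0.00 Z9.00
G1 X-4.24 Y-7.35 E0.2206
G1 X4.24 Y-7.35 E0.4410
G1 X8.49 Y0.00 E0.6616
G1 X4.24 Y7.35 E0.8822
G1 X-4.24 Y7.35 E1.1025
G1 X-8.49 Y0.00 E1.3232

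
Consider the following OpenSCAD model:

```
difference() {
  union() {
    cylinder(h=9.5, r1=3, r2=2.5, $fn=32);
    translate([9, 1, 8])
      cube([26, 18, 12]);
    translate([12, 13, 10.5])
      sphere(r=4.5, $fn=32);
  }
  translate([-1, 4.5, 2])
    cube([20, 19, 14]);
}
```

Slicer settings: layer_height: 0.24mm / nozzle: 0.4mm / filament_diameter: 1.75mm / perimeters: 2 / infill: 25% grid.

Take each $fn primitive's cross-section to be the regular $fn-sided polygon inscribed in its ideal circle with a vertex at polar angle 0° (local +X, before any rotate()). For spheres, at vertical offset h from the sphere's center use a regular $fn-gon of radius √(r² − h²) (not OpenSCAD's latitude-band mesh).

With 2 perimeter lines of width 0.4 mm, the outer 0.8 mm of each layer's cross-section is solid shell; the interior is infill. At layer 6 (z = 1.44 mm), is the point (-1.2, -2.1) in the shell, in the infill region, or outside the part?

At z = 1.44 mm: the cone: at t=0.152 of its height the radius interpolates to r₁+(r₂−r₁)t = 2.924, giving a regular 32-gon of that circumradius; the cube at (9, 1) is absent (z outside [8, 20]); the sphere at (12, 13) is absent (|z−center|=9.060 > r=4.5); Merging all regions: only the cone is present, so the union is just that shape — 1 connected region; the cube at (-1, 4.5) does not reach this height (z outside [2, 16]); Taking the first minus the rest: none of the subtracted shapes is present at this height, so the result so far is unchanged — 1 connected region. Overall, the cross-section is a single solid region. The nearest boundary edge runs (-1.62, -2.43)→(-1.12, -2.70); distance from the point to it = 0.49 mm. The point is inside the cross-section, 0.49 mm from the nearest boundary — within the 0.8 mm shell band (2 × 0.4).

shell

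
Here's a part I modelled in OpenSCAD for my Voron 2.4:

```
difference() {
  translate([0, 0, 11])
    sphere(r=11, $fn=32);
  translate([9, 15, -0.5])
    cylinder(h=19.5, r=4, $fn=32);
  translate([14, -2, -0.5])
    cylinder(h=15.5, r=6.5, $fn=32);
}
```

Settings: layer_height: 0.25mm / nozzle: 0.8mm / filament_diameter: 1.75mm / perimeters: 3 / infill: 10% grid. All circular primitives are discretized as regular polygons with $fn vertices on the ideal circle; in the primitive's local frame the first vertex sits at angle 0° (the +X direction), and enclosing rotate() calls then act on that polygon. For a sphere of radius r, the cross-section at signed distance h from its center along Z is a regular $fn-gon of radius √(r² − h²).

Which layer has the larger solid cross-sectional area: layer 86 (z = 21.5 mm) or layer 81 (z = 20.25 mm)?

layer 81 (z = 20.25 mm)

Layer 86 (z = 21.5): the sphere: section is a regular 32-gon, circumradius = √(r²−h²) = √(11²−10.5²) = 3.279 (area = (32/2)·3.279²·sin(360°/32) = 33.56 mm²); the cylinder at (9, 15) is not intersected at this z (z outside [-0.5, 19]); the cylinder at (14, -2) is not intersected at this z (z outside [-0.5, 15]); After the difference (first − rest): none of the subtracted shapes is present at this height, so the r=11 sphere is unchanged — area = 33.56 mm². So its area = 33.56 mm². Layer 81 (z = 20.25): the sphere: section is a regular 32-gon, circumradius = √(r²−h²) = √(11²−9.25²) = 5.953 (area = (32/2)·5.953²·sin(360°/32) = 110.62 mm²); the cylinder at (9, 15) is absent (z outside [-0.5, 19]); the cylinder at (14, -2) is absent (z outside [-0.5, 15]); Taking the first minus the rest: none of the subtracted shapes is present at this height, so the r=11 sphere is unchanged — area = 110.62 mm². So its area = 110.62 mm². Layer 81 is larger (110.62 vs 33.56 mm²).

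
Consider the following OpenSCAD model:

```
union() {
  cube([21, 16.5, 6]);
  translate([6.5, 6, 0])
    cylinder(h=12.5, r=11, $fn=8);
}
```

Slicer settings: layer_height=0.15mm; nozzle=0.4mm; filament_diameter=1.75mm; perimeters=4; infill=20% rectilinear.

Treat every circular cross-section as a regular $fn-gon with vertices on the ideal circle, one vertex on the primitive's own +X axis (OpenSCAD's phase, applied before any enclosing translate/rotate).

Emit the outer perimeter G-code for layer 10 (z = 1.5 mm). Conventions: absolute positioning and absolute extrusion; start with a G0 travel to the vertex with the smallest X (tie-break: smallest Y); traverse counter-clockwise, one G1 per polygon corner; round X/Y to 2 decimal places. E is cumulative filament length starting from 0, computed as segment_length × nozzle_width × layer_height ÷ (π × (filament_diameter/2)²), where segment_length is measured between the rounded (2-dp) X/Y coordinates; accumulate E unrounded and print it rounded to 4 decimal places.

G0 X-4.50 Y6.00 Z1.50
G1 X-1.28 Y-1.78 E0.2100
G1 X6.50 Y-5.00 E0.4201
G1 X14.28 Y-1.78 E0.6301
G1 X15.01 Y0.00 E0.6781
G1 X21.00 Y0.00 E0.8275
G1 X21.00 Y16.50 E1.2391
G1 X7.71 Y16.50 E1.5706
G1 X6.50 Y17.00 E1.6033
G1 X5.29 Y16.50 E1.6360
G1 X0.00 Y16.50 E1.7679
G1 X0.00 Y14.31 E1.8225
G1 X-1.28 Y13.78 E1.8571
G1 X-4.50 Y6.00 E2.0671

At z = 1.5 mm: the 21×16.5 cube contributes its full rectangle; the cylinder at (6.5, 6): section is a regular 8-gon, circumradius r=11; Taking the union: the regions partially overlap (shared area 245.25 mm²), so overlapping operands fuse into one piece — 1 connected region. The outline is a single polygon with 13 vertices. Extrusion per mm of travel: 0.4 × 0.15 / (π × 0.875²) = 0.024945. Accumulating E over each segment gives final E = 2.0671.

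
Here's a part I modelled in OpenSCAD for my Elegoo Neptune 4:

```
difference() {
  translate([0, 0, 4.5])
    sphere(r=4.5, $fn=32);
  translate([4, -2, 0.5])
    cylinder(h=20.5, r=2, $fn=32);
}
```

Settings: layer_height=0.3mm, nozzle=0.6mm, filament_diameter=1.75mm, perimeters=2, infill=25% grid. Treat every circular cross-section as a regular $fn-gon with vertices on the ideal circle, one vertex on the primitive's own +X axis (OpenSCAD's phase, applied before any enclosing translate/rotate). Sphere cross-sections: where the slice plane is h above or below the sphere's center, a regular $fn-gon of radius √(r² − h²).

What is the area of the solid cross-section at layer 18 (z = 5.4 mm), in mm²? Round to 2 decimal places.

At z = 5.4 mm: the sphere: section is a regular 32-gon, circumradius = √(r²−h²) = √(4.5²−0.9²) = 4.409 (area = (32/2)·4.409²·sin(360°/32) = 60.68 mm²); the r=2 cylinder at (4, -2) contributes a regular 32-gon of circumradius 2 (area = (32/2)·2.000²·sin(360°/32) = 12.49 mm²); Subtracting the remaining from the first: starting from the r=4.5 sphere (60.68 mm²), the r=2 cylinder at (4, -2) partially overlaps it — only the 5.34 mm² overlap (of its 12.49 mm²) is removed, clipping the outline — area = 55.34 mm². Overall, the cross-section is a single solid region. Net area = 55.34 mm².

55.34 mm²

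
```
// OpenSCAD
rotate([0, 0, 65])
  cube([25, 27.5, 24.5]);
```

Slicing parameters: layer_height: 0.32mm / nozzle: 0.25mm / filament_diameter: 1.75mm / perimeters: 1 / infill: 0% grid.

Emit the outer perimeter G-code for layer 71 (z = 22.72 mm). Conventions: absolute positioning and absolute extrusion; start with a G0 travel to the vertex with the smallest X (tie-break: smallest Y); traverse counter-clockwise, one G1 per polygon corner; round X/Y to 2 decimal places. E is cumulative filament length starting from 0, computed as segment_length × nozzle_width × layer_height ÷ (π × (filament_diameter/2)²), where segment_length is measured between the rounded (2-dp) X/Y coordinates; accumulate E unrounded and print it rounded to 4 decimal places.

At z = 22.72 mm: the 25×27.5 cube contributes its full rectangle; (whole slice rotated 65° about Z — lengths, areas and connectivity unchanged). The outline is a single polygon with 4 vertices. Extrusion per mm of travel: 0.25 × 0.32 / (π × 0.875²) = 0.033260. Accumulating E over each segment gives final E = 3.4925.

G0 X-24.92 Y11.62 Z22.72
G1 X0.00 Y0.00 E0.9145
G1 X10.57 Y22.66 E1.7462
G1 X-14.36 Y34.28 E2.6610
G1 X-24.92 Y11.62 E3.4925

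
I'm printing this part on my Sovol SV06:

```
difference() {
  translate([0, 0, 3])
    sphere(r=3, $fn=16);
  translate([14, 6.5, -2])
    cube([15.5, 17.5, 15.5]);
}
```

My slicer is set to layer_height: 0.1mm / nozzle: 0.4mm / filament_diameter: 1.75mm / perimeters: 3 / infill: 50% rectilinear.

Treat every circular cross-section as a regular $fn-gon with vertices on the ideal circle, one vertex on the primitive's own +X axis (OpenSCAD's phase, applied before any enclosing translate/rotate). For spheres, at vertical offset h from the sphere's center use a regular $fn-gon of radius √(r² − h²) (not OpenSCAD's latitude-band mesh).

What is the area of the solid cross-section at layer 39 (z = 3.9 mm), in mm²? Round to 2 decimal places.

25.07 mm²

At z = 3.9 mm: the sphere: section is a regular 16-gon, circumradius = √(r²−h²) = √(3²−0.9²) = 2.862 (area = (16/2)·2.862²·sin(360°/16) = 25.07 mm²); the 15.5×17.5 cube at (14, 6.5) contributes its full rectangle (area 271.25 mm²); Taking the first minus the rest: starting from the r=3 sphere (25.07 mm²), the 15.5×17.5 cube at (14, 6.5) misses the remaining region (no effect) — area = 25.07 mm². Overall, the cross-section is a single solid region. Net area = 25.07 mm².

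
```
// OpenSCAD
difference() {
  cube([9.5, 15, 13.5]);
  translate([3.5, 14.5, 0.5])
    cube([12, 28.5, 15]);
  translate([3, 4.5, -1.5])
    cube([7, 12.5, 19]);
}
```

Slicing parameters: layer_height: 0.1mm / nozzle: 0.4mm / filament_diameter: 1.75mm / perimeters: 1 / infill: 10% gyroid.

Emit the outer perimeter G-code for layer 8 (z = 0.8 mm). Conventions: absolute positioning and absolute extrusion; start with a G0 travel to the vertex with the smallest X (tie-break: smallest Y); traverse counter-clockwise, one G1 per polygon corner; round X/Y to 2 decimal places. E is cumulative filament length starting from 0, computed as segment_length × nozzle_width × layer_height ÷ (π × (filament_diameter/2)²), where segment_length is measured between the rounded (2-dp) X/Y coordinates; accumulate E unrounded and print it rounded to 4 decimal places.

G0 X0.00 Y0.00 Z0.80
G1 X9.50 Y0.00 E0.1580
G1 X9.50 Y4.50 E0.2328
G1 X3.00 Y4.50 E0.3409
G1 X3.00 Y15.00 E0.5155
G1 X0.00 Y15.00 E0.5654
G1 X0.00 Y0.00 E0.8149

At z = 0.8 mm: the cube is present — its section is the full 9.5×15 rectangle; the 12×28.5 cube at (3.5, 14.5) contributes its full rectangle; the 7×12.5 cube at (3, 4.5) contributes its full rectangle; Taking the first minus the rest: starting from the 9.5×15 cube, the 12×28.5 cube at (3.5, 14.5) partially overlaps it — only the 3.00 mm² overlap (of its 342.00 mm²) is removed, clipping the outline; the 7×12.5 cube at (3, 4.5) partially overlaps it — only the 65.25 mm² overlap (of its 87.50 mm²) is removed, clipping the outline — 1 connected region. The outline is a single polygon with 6 vertices. Extrusion per mm of travel: 0.4 × 0.1 / (π × 0.875²) = 0.016630. Accumulating E over each segment gives final E = 0.8149.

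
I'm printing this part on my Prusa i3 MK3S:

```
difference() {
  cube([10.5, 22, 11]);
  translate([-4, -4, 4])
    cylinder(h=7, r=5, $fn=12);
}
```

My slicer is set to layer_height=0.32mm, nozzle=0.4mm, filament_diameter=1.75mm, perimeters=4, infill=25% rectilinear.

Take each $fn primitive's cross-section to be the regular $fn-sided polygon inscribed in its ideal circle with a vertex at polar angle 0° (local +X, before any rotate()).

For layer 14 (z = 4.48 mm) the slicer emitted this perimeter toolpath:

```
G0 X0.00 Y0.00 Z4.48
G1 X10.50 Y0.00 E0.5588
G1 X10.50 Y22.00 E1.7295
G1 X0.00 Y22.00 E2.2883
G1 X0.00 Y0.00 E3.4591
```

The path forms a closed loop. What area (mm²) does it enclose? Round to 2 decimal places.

231.00 mm²

Apply the shoelace formula to the sequence of (X, Y) vertices; enclosed area = 231.00 mm².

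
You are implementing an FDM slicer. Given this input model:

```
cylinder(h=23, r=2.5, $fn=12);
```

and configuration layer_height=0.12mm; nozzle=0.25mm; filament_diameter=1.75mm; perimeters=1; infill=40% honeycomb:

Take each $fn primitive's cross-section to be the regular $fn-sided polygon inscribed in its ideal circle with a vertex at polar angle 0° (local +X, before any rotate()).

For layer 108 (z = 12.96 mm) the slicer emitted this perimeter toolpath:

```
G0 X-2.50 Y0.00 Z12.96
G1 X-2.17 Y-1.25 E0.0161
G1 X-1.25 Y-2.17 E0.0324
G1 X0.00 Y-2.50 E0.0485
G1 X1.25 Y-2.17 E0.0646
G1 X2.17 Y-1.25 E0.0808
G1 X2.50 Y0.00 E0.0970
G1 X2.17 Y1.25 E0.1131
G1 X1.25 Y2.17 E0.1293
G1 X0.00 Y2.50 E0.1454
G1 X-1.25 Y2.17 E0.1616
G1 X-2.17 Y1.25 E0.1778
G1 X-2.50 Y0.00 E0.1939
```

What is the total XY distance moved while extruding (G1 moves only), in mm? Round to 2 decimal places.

15.55 mm

Sum the Euclidean lengths of each G1 segment: total = 15.55 mm.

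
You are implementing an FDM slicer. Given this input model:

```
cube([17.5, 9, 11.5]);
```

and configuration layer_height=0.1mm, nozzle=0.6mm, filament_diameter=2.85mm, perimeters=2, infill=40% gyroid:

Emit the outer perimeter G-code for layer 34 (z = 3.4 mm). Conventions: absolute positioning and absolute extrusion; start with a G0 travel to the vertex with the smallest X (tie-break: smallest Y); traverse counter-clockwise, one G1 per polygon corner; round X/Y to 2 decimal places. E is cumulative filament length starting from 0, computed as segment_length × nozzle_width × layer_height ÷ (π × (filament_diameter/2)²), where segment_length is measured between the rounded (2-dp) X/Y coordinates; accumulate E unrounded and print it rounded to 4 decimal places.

G0 X0.00 Y0.00 Z3.40
G1 X17.50 Y0.00 E0.1646
G1 X17.50 Y9.00 E0.2492
G1 X0.00 Y9.00 E0.4138
G1 X0.00 Y0.00 E0.4985

At z = 3.4 mm: the cube is present — its section is the full 17.5×9 rectangle. The outline is a single polygon with 4 vertices. Extrusion per mm of travel: 0.6 × 0.1 / (π × 1.425²) = 0.009405. Accumulating E over each segment gives final E = 0.4985.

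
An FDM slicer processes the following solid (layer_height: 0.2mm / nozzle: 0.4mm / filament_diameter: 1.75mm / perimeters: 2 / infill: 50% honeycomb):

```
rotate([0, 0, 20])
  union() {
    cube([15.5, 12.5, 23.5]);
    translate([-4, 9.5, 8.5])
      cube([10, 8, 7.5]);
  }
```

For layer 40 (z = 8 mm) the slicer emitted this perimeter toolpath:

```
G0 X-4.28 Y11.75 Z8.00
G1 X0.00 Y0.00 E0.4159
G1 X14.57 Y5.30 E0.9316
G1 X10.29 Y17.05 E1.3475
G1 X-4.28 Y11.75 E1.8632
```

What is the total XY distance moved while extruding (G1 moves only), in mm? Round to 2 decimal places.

Sum the Euclidean lengths of each G1 segment: total = 56.02 mm.

56.02 mm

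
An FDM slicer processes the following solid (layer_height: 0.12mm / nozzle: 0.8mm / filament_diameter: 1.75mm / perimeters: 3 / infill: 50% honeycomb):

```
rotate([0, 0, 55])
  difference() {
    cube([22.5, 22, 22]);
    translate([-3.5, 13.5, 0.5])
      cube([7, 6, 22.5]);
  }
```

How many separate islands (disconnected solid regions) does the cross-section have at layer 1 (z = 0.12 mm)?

1

At z = 0.12 mm: the cube (footprint 22.5×22) is included at this height; the cube at (-3.5, 13.5) is absent (z outside [0.5, 23]); Taking the first minus the rest: none of the subtracted shapes is present at this height, so the 22.5×22 cube is unchanged — 1 connected region; (rotated 55° about Z; rotation is an isometry so areas/perimeters/island counts are preserved). Overall, the cross-section is a single solid region. Island count = 1.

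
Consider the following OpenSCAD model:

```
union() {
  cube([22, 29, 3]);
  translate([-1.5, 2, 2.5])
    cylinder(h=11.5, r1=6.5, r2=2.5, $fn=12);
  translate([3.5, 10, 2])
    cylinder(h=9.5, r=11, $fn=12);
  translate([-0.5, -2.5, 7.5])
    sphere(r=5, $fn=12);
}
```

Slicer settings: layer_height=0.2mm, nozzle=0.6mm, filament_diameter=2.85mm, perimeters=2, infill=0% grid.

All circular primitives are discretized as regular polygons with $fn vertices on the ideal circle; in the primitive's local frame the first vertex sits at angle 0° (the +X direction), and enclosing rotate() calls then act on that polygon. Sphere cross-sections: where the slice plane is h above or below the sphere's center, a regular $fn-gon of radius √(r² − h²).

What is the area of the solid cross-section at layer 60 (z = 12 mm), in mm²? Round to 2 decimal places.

At z = 12 mm: the cube does not reach this height (z outside [0, 3]); the cone at (-1.5, 2): at t=0.826 of its height the radius interpolates to r₁+(r₂−r₁)t = 3.196, giving a regular 12-gon of that circumradius (area = (12/2)·3.196²·sin(360°/12) = 30.64 mm²); the cylinder at (3.5, 10) is not intersected at this z (z outside [2, 11.5]); the r=5 sphere at (-0.5, -2.5) slices to a regular 12-gon of circumradius 2.179 (√(r²−h²) with h=4.5 from center) (area = (12/2)·2.179²·sin(360°/12) = 14.25 mm²); Combining (union): the regions partially overlap — summed areas 44.89 mm² minus the doubly-counted overlap 1.08 mm² gives 43.80 mm² — area = 43.80 mm². Overall, the cross-section is a single solid region. Net area = 43.80 mm².

43.80 mm²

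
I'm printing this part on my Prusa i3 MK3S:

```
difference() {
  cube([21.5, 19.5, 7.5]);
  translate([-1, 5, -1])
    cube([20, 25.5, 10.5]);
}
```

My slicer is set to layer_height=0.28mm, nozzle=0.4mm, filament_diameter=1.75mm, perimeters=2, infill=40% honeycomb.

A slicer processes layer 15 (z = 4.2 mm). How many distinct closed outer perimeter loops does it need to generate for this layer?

At z = 4.2 mm: the 21.5×19.5 cube contributes its full rectangle; the cube at (-1, 5) is present — its section is the full 20×25.5 rectangle; Taking the first minus the rest: starting from the 21.5×19.5 cube, the 20×25.5 cube at (-1, 5) partially overlaps it — only the 275.50 mm² overlap (of its 510.00 mm²) is removed, clipping the outline — 1 connected region. The result has 1 disconnected region.

1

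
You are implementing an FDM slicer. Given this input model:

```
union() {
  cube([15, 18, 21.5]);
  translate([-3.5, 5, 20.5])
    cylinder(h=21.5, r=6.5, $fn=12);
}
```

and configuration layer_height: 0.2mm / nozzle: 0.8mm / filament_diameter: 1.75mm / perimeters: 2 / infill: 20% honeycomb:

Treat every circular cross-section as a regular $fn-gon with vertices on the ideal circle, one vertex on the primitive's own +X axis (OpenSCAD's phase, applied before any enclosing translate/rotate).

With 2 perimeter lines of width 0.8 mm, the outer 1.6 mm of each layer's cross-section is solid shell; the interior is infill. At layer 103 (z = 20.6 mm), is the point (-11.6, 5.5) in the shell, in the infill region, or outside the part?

outside

At z = 20.6 mm: the cube is present — its section is the full 15×18 rectangle; the cylinder at (-3.5, 5): section is a regular 12-gon, circumradius r=6.5; Taking the union: the regions partially overlap (shared area 21.13 mm²), so overlapping operands fuse into one piece — 1 connected region. Overall, the cross-section is a single solid region. The nearest boundary edge runs (-10.00, 5.00)→(-9.13, 8.25); distance from the point to it = 1.67 mm. The point is not inside any of the regions above, so it lies outside the cross-section (1.67 mm from the nearest boundary).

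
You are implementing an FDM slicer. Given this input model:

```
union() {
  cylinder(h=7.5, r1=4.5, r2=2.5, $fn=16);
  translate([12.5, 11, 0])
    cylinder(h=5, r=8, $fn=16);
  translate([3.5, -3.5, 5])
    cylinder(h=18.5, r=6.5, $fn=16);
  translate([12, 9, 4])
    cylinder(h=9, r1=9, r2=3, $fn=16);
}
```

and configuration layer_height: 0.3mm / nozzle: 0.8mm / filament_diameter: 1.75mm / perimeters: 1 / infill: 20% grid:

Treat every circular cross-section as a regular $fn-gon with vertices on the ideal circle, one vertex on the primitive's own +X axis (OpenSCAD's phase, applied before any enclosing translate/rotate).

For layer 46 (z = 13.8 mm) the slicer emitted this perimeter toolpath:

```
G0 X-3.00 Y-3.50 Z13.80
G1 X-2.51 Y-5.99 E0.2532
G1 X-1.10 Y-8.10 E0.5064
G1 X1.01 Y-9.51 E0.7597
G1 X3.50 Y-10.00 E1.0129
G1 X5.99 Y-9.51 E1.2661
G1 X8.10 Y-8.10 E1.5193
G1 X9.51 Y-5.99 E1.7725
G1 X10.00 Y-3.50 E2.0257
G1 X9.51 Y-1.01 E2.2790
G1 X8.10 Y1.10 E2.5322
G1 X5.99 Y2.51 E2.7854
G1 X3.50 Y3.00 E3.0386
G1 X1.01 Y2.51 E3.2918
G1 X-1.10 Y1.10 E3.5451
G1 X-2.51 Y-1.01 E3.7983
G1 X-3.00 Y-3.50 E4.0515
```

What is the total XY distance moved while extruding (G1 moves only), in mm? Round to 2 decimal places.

40.60 mm

Sum the Euclidean lengths of each G1 segment: total = 40.60 mm.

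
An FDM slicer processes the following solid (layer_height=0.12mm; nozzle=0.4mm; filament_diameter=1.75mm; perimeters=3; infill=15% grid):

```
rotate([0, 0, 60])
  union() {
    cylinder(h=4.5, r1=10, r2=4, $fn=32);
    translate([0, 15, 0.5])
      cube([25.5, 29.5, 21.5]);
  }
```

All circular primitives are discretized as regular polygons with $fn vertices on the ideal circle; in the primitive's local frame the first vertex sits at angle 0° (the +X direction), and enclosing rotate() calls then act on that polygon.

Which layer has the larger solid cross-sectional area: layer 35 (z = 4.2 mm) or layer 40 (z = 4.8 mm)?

layer 35 (z = 4.2 mm)

Layer 35 (z = 4.2): the cone: at t=0.933 of its height the radius interpolates to r₁+(r₂−r₁)t = 4.400, giving a regular 32-gon of that circumradius (area = (32/2)·4.400²·sin(360°/32) = 60.43 mm²); the 25.5×29.5 cube at (0, 15) contributes its full rectangle (area 752.25 mm²); Taking the union: the 2 present regions are separate (no shared area or edge), so areas and boundary lengths simply add and each stays a separate island — area = 812.68 mm²; (whole slice rotated 60° about Z — lengths, areas and connectivity unchanged). So its area = 812.68 mm². Layer 40 (z = 4.8): the cone does not reach this height (z outside [0, 4.5]); the cube at (0, 15) is present — its section is the full 25.5×29.5 rectangle (area 752.25 mm²); Merging all regions: only the 25.5×29.5 cube at (0, 15) is present, so the union is just that shape — area = 752.25 mm²; (rotated 60° about Z; rotation is an isometry so areas/perimeters/island counts are preserved). So its area = 752.25 mm². Layer 35 is larger (812.68 vs 752.25 mm²).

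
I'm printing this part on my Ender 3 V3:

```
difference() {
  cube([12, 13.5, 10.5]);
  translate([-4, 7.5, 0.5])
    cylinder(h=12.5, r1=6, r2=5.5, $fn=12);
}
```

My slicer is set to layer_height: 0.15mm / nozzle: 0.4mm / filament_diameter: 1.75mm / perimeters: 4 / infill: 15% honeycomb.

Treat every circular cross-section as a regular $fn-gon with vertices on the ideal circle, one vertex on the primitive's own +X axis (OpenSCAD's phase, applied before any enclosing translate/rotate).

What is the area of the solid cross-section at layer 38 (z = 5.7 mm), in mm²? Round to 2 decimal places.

152.84 mm²

At z = 5.7 mm: the cube is present — its section is the full 12×13.5 rectangle (area 162.00 mm²); the cone at (-4, 7.5): at t=0.416 of its height the radius interpolates to r₁+(r₂−r₁)t = 5.792, giving a regular 12-gon of that circumradius (area = (12/2)·5.792²·sin(360°/12) = 100.64 mm²); Subtracting the remaining from the first: starting from the 12×13.5 cube (162.00 mm²), the cone at (-4, 7.5) partially overlaps it — only the 9.16 mm² overlap (of its 100.64 mm²) is removed, clipping the outline — area = 152.84 mm². Overall, the cross-section is a single solid region. Net area = 152.84 mm².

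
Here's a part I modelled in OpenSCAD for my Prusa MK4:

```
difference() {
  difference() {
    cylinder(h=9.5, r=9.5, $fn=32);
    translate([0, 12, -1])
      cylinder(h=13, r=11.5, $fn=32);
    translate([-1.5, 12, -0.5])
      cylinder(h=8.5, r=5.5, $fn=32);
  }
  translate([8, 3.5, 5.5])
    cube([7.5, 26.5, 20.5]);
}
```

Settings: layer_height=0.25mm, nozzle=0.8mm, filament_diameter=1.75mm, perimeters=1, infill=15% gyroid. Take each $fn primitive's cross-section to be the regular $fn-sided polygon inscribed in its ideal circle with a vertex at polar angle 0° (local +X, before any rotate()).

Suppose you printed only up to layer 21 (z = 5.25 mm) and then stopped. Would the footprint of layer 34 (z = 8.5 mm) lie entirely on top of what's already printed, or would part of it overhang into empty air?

Compare the two slices. At z = 5.25: the r=9.5 cylinder contributes a regular 32-gon of circumradius 9.5 (area = (32/2)·9.500²·sin(360°/32) = 281.71 mm²); the cylinder at (0, 12): section is a regular 32-gon, circumradius r=11.5 (area = (32/2)·11.500²·sin(360°/32) = 412.81 mm²); the r=5.5 cylinder at (-1.5, 12) contributes a regular 32-gon of circumradius 5.5 (area = (32/2)·5.500²·sin(360°/32) = 94.42 mm²); After the difference (first − rest): starting from the r=9.5 cylinder (281.71 mm²), the r=11.5 cylinder at (0, 12) partially overlaps it — only the 106.55 mm² overlap (of its 412.81 mm²) is removed, clipping the outline; the r=5.5 cylinder at (-1.5, 12) misses the remaining region (no effect) — area = 175.16 mm²; the cube at (8, 3.5) is not intersected at this z (z outside [5.5, 26]); Taking the first minus the rest: none of the subtracted shapes is present at this height, so that combined region is unchanged — area = 175.16 mm². At z = 8.5: the cylinder: section is a regular 32-gon, circumradius r=9.5 (area = (32/2)·9.500²·sin(360°/32) = 281.71 mm²); the cylinder at (0, 12): section is a regular 32-gon, circumradius r=11.5 (area = (32/2)·11.500²·sin(360°/32) = 412.81 mm²); the cylinder at (-1.5, 12) does not reach this height (z outside [-0.5, 8]); Taking the first minus the rest: starting from the r=9.5 cylinder (281.71 mm²), the r=11.5 cylinder at (0, 12) partially overlaps it — only the 106.55 mm² overlap (of its 412.81 mm²) is removed, clipping the outline — area = 175.16 mm²; the 7.5×26.5 cube at (8, 3.5) contributes its full rectangle (area 198.75 mm²); After the difference (first − rest): starting from that combined region (175.16 mm²), the 7.5×26.5 cube at (8, 3.5) partially overlaps it — only the 0.37 mm² overlap (of its 198.75 mm²) is removed, clipping the outline — area = 174.79 mm². Checking containment: the cross-section at z = 8.5 is a subset of the cross-section at z = 5.25.

entirely on top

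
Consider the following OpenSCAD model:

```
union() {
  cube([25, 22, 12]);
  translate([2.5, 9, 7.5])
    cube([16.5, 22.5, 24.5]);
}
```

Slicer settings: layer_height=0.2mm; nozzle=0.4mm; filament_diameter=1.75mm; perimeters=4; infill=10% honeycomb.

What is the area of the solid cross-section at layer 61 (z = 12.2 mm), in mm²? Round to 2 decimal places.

At z = 12.2 mm: the cube does not reach this height (z outside [0, 12]); the 16.5×22.5 cube at (2.5, 9) contributes its full rectangle (area 371.25 mm²); Taking the union: only the 16.5×22.5 cube at (2.5, 9) is present, so the union is just that shape — area = 371.25 mm². Overall, the cross-section is a single solid region. Net area = 371.25 mm².

371.25 mm²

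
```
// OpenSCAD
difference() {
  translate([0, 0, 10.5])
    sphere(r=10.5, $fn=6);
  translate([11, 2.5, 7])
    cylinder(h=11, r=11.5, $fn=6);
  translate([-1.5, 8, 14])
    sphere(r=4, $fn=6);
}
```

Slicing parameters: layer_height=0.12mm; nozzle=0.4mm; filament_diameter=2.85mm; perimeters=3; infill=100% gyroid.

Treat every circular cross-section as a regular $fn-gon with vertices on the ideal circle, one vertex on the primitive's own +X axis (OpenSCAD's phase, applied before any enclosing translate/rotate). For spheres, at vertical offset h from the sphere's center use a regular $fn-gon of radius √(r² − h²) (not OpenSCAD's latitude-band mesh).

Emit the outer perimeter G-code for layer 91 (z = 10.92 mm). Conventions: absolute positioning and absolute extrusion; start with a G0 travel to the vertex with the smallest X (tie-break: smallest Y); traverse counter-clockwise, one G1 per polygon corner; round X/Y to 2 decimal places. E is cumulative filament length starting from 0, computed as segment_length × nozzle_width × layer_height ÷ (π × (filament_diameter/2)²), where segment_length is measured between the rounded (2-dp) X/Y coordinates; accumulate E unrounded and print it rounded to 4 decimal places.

At z = 10.92 mm: the sphere: section is a regular 6-gon, circumradius = √(r²−h²) = √(10.5²−0.42²) = 10.492; the r=11.5 cylinder at (11, 2.5) gives a regular 6-gon of circumradius 11.5 (constant along its height); the r=4 sphere at (-1.5, 8) slices to a regular 6-gon of circumradius 2.552 (√(r²−h²) with h=3.08 from center); Subtracting the remaining from the first: starting from the r=10.5 sphere, the r=11.5 cylinder at (11, 2.5) partially overlaps it — only the 100.81 mm² overlap (of its 343.60 mm²) is removed, clipping the outline; the r=4 sphere at (-1.5, 8) partially overlaps it — only the 13.32 mm² overlap (of its 16.92 mm²) is removed, clipping the outline — 1 connected region. The outline is a single polygon with 14 vertices. Extrusion per mm of travel: 0.4 × 0.12 / (π × 1.425²) = 0.007524. Accumulating E over each segment gives final E = 0.5136.

G0 X-10.49 Y0.00 Z10.92
G1 X-5.25 Y-9.09 E0.0789
G1 X5.25 Y-9.09 E0.1579
G1 X6.18 Y-7.46 E0.1721
G1 X5.25 Y-7.46 E0.1791
G1 X-0.50 Y2.50 E0.2656
G1 X3.30 Y9.09 E0.3228
G1 X0.43 Y9.09 E0.3444
G1 X1.05 Y8.00 E0.3539
G1 X-0.22 Y5.79 E0.3730
G1 X-2.78 Y5.79 E0.3923
G1 X-4.05 Y8.00 E0.4115
G1 X-3.43 Y9.09 E0.4209
G1 X-5.25 Y9.09 E0.4346
G1 X-10.49 Y0.00 E0.5136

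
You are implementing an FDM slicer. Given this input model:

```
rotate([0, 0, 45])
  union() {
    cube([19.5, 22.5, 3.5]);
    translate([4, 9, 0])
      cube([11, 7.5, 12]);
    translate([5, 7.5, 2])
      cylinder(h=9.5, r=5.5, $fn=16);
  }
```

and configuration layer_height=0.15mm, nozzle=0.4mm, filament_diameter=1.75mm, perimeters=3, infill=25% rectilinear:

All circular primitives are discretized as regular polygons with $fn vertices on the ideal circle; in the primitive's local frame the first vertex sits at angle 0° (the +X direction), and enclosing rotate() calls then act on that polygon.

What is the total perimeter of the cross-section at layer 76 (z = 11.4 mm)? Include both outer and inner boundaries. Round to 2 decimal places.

53.26 mm

At z = 11.4 mm: the cube is not intersected at this z (z outside [0, 3.5]); the cube at (4, 9) (footprint 11×7.5) is included at this height (perimeter 37.00 mm); the r=5.5 cylinder at (5, 7.5) gives a regular 16-gon of circumradius 5.5 (constant along its height) (perimeter = 2·16·5.500·sin(180°/16) = 34.34 mm); Combining (union): the regions partially overlap (shared area 19.03 mm²), so the edge portions inside another operand are dropped and the merged outline is re-measured after clipping — boundary = 53.26 mm; (rotated 45° about Z; rotation is an isometry so areas/perimeters/island counts are preserved). Overall, the cross-section is a single solid region. Total boundary length (outer) = 53.26 mm.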